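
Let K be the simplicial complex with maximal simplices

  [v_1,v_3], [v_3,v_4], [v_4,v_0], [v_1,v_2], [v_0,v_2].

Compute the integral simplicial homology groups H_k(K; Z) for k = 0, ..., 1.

H_0 ≅ Z,  H_1 ≅ Z.

Fix the vertex order v_0 < v_1 < v_2 < v_3 < v_4 and write every simplex with vertices in increasing order. Then dim K = 1 and the simplices of K are:

  0-simplices (5): [v_0], [v_1], [v_2], [v_3], [v_4]
  1-simplices (5): [v_0,v_2], [v_0,v_4], [v_1,v_2], [v_1,v_3], [v_3,v_4]

Hence C_0 ≅ Z^5, C_1 ≅ Z^5.

Boundary ∂_1: C_1 → C_0 maps an edge to its endpoints' difference, ∂[p,q] = q − p. For instance
  ∂[v_1,v_2] = [v_2] − [v_1].
This gives a 5×5 integer matrix of rank 4; reducing to Smith normal form yields diagonal entries (1,1,1,1).

Now H_k = ker ∂_k / im ∂_{k+1}, so:

  H_0: rank C_0 − rank ∂_1 = 5 − 4 = 1, and the invariant factors of ∂_1 are all 1, so H_0 = Z.
  H_1: rank ker ∂_1 − rank ∂_2 = (5 − 4) − 0 = 1, and there is no ∂_2, so H_1 = Z.

(K is a triangulation of the circle S^1.)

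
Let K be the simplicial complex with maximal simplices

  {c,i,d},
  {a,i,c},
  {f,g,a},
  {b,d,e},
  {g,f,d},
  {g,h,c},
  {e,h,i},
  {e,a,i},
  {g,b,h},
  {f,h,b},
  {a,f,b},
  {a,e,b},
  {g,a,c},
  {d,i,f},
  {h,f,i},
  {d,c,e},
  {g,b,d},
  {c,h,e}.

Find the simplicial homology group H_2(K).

H_2 = 0.

Order the vertices as a < b < c < d < e < f < g < h < i. Listing each simplex with vertices in this order, K has dimension 2 with simplices:

  0-simplices (9): a, b, c, d, e, f, g, h, i
  1-simplices (27): ab, ac, ae, af, ag, ai, bd, be, bf, bg, bh, cd, ce, cg, ch, ci, de, df, dg, di, eh, ei, fg, fh, fi, gh, hi
  2-simplices (18): abe, abf, acg, aci, aei, afg, bde, bdg, bfh, bgh, cde, cdi, ceh, cgh, dfg, dfi, ehi, fhi

Hence C_0 ≅ Z^9, C_1 ≅ Z^27, C_2 ≅ Z^18.

Boundary ∂_1: C_1 → C_0 maps an edge to its endpoints' difference, ∂[p,q] = q − p.
The 9×27 boundary matrix has rank 8 and Smith normal form diag(1,1,1,1,1,1,1,1).

Boundary ∂_2: C_2 → C_1 sends each 2-simplex [p,q,r] to [q,r] − [p,r] + [p,q]. For instance
  ∂bdg = dg − bg + bd,
  ∂acg = cg − ag + ac.
This gives a 27×18 integer matrix of rank 18; reducing to Smith normal form yields diagonal entries (1,1,1,1,1,1,1,1,1,1,1,1,1,1,1,1,1,2).

Computing H_k = (kernel of ∂_k) / (image of ∂_{k+1}):

  H_2: rank ker ∂_2 − rank ∂_3 = (18 − 18) − 0 = 0, and there is no ∂_3, so H_2 ≅ 0.

(K is a triangulation of the Klein bottle.)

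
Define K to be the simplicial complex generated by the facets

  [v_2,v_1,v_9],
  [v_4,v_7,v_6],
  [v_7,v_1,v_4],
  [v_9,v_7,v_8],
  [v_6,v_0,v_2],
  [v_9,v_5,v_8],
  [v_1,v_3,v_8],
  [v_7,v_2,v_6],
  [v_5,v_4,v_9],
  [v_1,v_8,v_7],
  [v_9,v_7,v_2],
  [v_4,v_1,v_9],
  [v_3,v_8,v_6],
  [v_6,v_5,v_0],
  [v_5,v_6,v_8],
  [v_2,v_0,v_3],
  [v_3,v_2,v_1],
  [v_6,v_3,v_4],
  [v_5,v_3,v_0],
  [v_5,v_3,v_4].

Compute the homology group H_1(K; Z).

Take the total order v_0 < v_1 < v_2 < v_3 < v_4 < v_5 < v_6 < v_7 < v_8 < v_9 on the vertex set. Then K (dimension 2) consists of the simplices:

  0-simplices (10): [v_0], [v_1], [v_2], [v_3], [v_4], [v_5], [v_6], [v_7], [v_8], [v_9]
  1-simplices (30): (30 of them)
  2-simplices (20): (20 of them)

Hence C_0 ≅ Z^10, C_1 ≅ Z^30, C_2 ≅ Z^20.

Boundary ∂_1: C_1 → C_0 sends each edge [p,q] (with p < q) to q − p. For instance
  ∂[v_3,v_4] = [v_4] − [v_3].
As a 10×30 matrix over Z this has rank 9, with invariant factors (1,1,1,1,1,1,1,1,1).

The boundary map ∂_2: C_2 → C_1 sends each 2-simplex [p,q,r] to [q,r] − [p,r] + [p,q]. For instance
  ∂[v_0,v_2,v_3] = [v_2,v_3] − [v_0,v_3] + [v_0,v_2],
  ∂[v_4,v_5,v_9] = [v_5,v_9] − [v_4,v_9] + [v_4,v_5].
As a 30×20 matrix over Z this has rank 20, with invariant factors (1,1,1,1,1,1,1,1,1,1,1,1,1,1,1,1,1,1,1,2).

From H_k ≅ ker(∂_k) / im(∂_{k+1}) we obtain:

  H_1: rank ker ∂_1 − rank ∂_2 = (30 − 9) − 20 = 1, and ∂_2 has invariant factor 2 > 1, so H_1 ≅ Z ⊕ Z/2Z.

H_1 ≅ Z ⊕ Z/2Z.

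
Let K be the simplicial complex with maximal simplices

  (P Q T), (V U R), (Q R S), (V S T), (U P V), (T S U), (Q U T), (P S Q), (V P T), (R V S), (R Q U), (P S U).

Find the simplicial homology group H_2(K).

H_2 ≅ 0.

Fix the vertex order P < Q < R < S < T < U < V and write every simplex with vertices in increasing order. Then dim K = 2 and the simplices of K are:

  0-simplices (7): P, Q, R, S, T, U, V
  1-simplices (18): PQ, PS, PT, PU, PV, QR, QS, QT, QU, RS, RU, RV, ST, SU, SV, TU, TV, UV
  2-simplices (12): PQS, PQT, PSU, PTV, PUV, QRS, QRU, QTU, RSV, RUV, STU, STV

giving chain groups C_0 ≅ Z^7, C_1 ≅ Z^18, C_2 ≅ Z^12.

∂_1: C_1 → C_0 is given by ∂[p,q] = [q] − [p]. For instance
  ∂QU = U − Q.
The 7×18 boundary matrix has rank 6 and Smith normal form diag(1,1,1,1,1,1).

Boundary ∂_2: C_2 → C_1 acts by ∂[p,q,r] = [q,r] − [p,r] + [p,q]. For instance
  ∂PUV = UV − PV + PU,
  ∂RSV = SV − RV + RS.
The resulting 18×12 matrix has rank 12, and its Smith normal form has invariant factors (1,1,1,1,1,1,1,1,1,1,1,2).

Reading off H_k = ker ∂_k / im ∂_{k+1}:

  H_2: rank ker ∂_2 − rank ∂_3 = (12 − 12) − 0 = 0, and there is no ∂_3, so H_2 ≅ 0.

(K is a triangulation of the real projective plane RP^2.)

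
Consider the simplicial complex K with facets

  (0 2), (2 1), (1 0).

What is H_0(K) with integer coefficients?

We work with the vertex ordering 0 < 1 < 2. The simplices of K, each written with vertices in increasing order, are:

  0-simplices (3): [0], [1], [2]
  1-simplices (3): [0,1], [0,2], [1,2]

Hence C_0 ≅ Z^3, C_1 ≅ Z^3.

∂_1: C_1 → C_0 sends each edge [p,q] (with p < q) to q − p. For instance
  ∂[0,2] = [2] − [0].
As a 3×3 matrix over Z this has rank 2, with invariant factors (1,1).

Reading off H_k = ker ∂_k / im ∂_{k+1}:

  H_0: rank C_0 − rank ∂_1 = 3 − 2 = 1, and the invariant factors of ∂_1 are all 1, so H_0 = Z.

H_0 = Z.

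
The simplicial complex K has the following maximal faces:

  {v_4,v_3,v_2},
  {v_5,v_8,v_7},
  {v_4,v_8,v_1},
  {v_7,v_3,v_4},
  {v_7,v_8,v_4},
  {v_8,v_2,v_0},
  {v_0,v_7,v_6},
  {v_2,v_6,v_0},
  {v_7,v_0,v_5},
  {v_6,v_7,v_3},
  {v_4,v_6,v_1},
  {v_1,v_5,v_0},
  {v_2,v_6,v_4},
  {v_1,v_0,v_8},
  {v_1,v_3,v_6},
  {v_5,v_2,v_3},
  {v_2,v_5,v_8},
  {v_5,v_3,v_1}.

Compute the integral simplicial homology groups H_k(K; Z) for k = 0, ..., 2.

H_0 ≅ Z,  H_1 ≅ Z ⊕ Z_2,  H_2 = 0.

Fix the vertex order v_0 < v_1 < v_2 < v_3 < v_4 < v_5 < v_6 < v_7 < v_8 and write every simplex with vertices in increasing order. Then dim K = 2 and the simplices of K are:

  0-simplices (9): [v_0], [v_1], [v_2], [v_3], [v_4], [v_5], [v_6], [v_7], [v_8]
  1-simplices (27): (27 of them)
  2-simplices (18): (18 of them)

Hence C_0 ≅ Z^9, C_1 ≅ Z^27, C_2 ≅ Z^18.

∂_1: C_1 → C_0 maps an edge to its endpoints' difference, ∂[p,q] = q − p. For instance
  ∂[v_1,v_4] = [v_4] − [v_1].
This gives a 9×27 integer matrix of rank 8; reducing to Smith normal form yields diagonal entries (1,1,1,1,1,1,1,1).

The boundary map ∂_2: C_2 → C_1 acts by ∂[p,q,r] = [q,r] − [p,r] + [p,q]. For instance
  ∂[v_0,v_5,v_7] = [v_5,v_7] − [v_0,v_7] + [v_0,v_5],
  ∂[v_5,v_7,v_8] = [v_7,v_8] − [v_5,v_8] + [v_5,v_7].
The resulting 27×18 matrix has rank 18, and its Smith normal form has invariant factors (1,1,1,1,1,1,1,1,1,1,1,1,1,1,1,1,1,2).

Computing H_k = (kernel of ∂_k) / (image of ∂_{k+1}):

  H_0: rank C_0 − rank ∂_1 = 9 − 8 = 1, and the invariant factors of ∂_1 are all 1, so H_0 = Z.
  H_1: rank ker ∂_1 − rank ∂_2 = (27 − 8) − 18 = 1, and ∂_2 has invariant factor 2 > 1, so H_1 = Z ⊕ Z_2.
  H_2: rank ker ∂_2 − rank ∂_3 = (18 − 18) − 0 = 0, and there is no ∂_3, so H_2 = 0.

As a check, the Euler characteristic is 9 − 27 + 18 = 0, which agrees with 1 − 1 + 0 = 0.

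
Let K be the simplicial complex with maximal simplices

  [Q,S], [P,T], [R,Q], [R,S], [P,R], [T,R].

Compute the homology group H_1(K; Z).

H_1 = Z^2.

K has 5 vertices, 6 edges.
rank ∂_1 = 4, rank ∂_2 = 0 ⇒ b_1 = 6 − 4 − 0 = 2. So H_1 ≅ Z^2.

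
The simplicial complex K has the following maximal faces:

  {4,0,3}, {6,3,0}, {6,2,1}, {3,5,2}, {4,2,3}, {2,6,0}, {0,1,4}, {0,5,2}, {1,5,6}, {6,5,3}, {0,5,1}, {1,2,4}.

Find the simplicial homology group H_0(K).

Order the vertices as 0 < 1 < 2 < 3 < 4 < 5 < 6. Listing each simplex with vertices in this order, K has dimension 2 with simplices:

  0-simplices (7): [0], [1], [2], [3], [4], [5], [6]
  1-simplices (18): [0,1], [0,2], [0,3], [0,4], [0,5], [0,6], [1,2], [1,4], [1,5], [1,6], [2,3], [2,4], [2,5], [2,6], [3,4], [3,5], [3,6], [5,6]
  2-simplices (12): [0,1,4], [0,1,5], [0,2,5], [0,2,6], [0,3,4], [0,3,6], [1,2,4], [1,2,6], [1,5,6], [2,3,4], [2,3,5], [3,5,6]

Hence C_0 ≅ Z^7, C_1 ≅ Z^18, C_2 ≅ Z^12.

The boundary map ∂_1: C_1 → C_0 sends each edge [p,q] (with p < q) to q − p. For instance
  ∂[1,4] = [4] − [1].
The 7×18 boundary matrix has rank 6 and Smith normal form diag(1,1,1,1,1,1).

The boundary map ∂_2: C_2 → C_1 acts by ∂[p,q,r] = [q,r] − [p,r] + [p,q]. For instance
  ∂[3,5,6] = [5,6] − [3,6] + [3,5],
  ∂[0,2,6] = [2,6] − [0,6] + [0,2].
The 18×12 boundary matrix has rank 12 and Smith normal form diag(1,1,1,1,1,1,1,1,1,1,1,2).

Now H_k = ker ∂_k / im ∂_{k+1}, so:

  H_0: rank C_0 − rank ∂_1 = 7 − 6 = 1, and the invariant factors of ∂_1 are all 1, so H_0 ≅ Z.

H_0 = Z.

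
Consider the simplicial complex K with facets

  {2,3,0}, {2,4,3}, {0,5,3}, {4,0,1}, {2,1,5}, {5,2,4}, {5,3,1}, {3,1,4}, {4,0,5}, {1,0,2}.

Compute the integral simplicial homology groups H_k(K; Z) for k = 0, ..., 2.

Fix the vertex order 0 < 1 < 2 < 3 < 4 < 5 and write every simplex with vertices in increasing order. Then dim K = 2 and the simplices of K are:

  0-simplices (6): [0], [1], [2], [3], [4], [5]
  1-simplices (15): [0,1], [0,2], [0,3], [0,4], [0,5], [1,2], [1,3], [1,4], [1,5], [2,3], [2,4], [2,5], [3,4], [3,5], [4,5]
  2-simplices (10): [0,1,2], [0,1,4], [0,2,3], [0,3,5], [0,4,5], [1,2,5], [1,3,4], [1,3,5], [2,3,4], [2,4,5]

Hence C_0 ≅ Z^6, C_1 ≅ Z^15, C_2 ≅ Z^10.

The boundary map ∂_1: C_1 → C_0 sends each edge [p,q] (with p < q) to q − p. For instance
  ∂[1,4] = [4] − [1].
The resulting 6×15 matrix has rank 5, and its Smith normal form has invariant factors (1,1,1,1,1).

The boundary map ∂_2: C_2 → C_1 maps a triangle to the signed sum of its edges. For instance
  ∂[2,3,4] = [3,4] − [2,4] + [2,3],
  ∂[0,1,4] = [1,4] − [0,4] + [0,1].
The 15×10 boundary matrix has rank 10 and Smith normal form diag(1,1,1,1,1,1,1,1,1,2).

Reading off H_k = ker ∂_k / im ∂_{k+1}:

  H_0: rank C_0 − rank ∂_1 = 6 − 5 = 1, and the invariant factors of ∂_1 are all 1, so H_0 = Z.
  H_1: rank ker ∂_1 − rank ∂_2 = (15 − 5) − 10 = 0, and ∂_2 has invariant factor 2 > 1, so H_1 = Z/2.
  H_2: rank ker ∂_2 − rank ∂_3 = (10 − 10) − 0 = 0, and there is no ∂_3, so H_2 = 0.

H_0 ≅ Z,  H_1 ≅ Z/2,  H_2 = 0.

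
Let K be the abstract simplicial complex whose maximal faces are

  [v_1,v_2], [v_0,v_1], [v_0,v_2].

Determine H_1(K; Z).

Take the total order v_0 < v_1 < v_2 on the vertex set. Then K (dimension 1) consists of the simplices:

  0-simplices (3): [v_0], [v_1], [v_2]
  1-simplices (3): [v_0,v_1], [v_0,v_2], [v_1,v_2]

giving chain groups C_0 ≅ Z^3, C_1 ≅ Z^3.

Boundary ∂_1: C_1 → C_0 sends each edge [p,q] (with p < q) to q − p. For instance
  ∂[v_0,v_2] = [v_2] − [v_0].
As a 3×3 matrix over Z this has rank 2, with invariant factors (1,1).

Computing H_k = (kernel of ∂_k) / (image of ∂_{k+1}):

  H_1: rank ker ∂_1 − rank ∂_2 = (3 − 2) − 0 = 1, and there is no ∂_2, so H_1 ≅ Z.

H_1 ≅ Z.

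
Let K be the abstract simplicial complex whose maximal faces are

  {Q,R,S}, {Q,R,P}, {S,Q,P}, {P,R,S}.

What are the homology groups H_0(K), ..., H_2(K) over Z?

H_0 = Z,  H_1 = 0,  H_2 = Z.

Order the vertices as P < Q < R < S. Listing each simplex with vertices in this order, K has dimension 2 with simplices:

  0-simplices (4): P, Q, R, S
  1-simplices (6): PQ, PR, PS, QR, QS, RS
  2-simplices (4): PQR, PQS, PRS, QRS

so the chain groups are C_0 ≅ Z^4, C_1 ≅ Z^6, C_2 ≅ Z^4.

∂_1: C_1 → C_0 is given by ∂[p,q] = [q] − [p]. For instance
  ∂QR = R − Q.
As a 4×6 matrix over Z this has rank 3, with invariant factors (1,1,1).

The boundary map ∂_2: C_2 → C_1 sends each 2-simplex [p,q,r] to [q,r] − [p,r] + [p,q]. For instance
  ∂PQR = QR − PR + PQ,
  ∂QRS = RS − QS + QR.
As a 6×4 matrix over Z this has rank 3, with invariant factors (1,1,1).

From H_k ≅ ker(∂_k) / im(∂_{k+1}) we obtain:

  H_0: rank C_0 − rank ∂_1 = 4 − 3 = 1, and the invariant factors of ∂_1 are all 1, so H_0 = Z.
  H_1: rank ker ∂_1 − rank ∂_2 = (6 − 3) − 3 = 0, and the invariant factors of ∂_2 are all 1, so H_1 = 0.
  H_2: rank ker ∂_2 − rank ∂_3 = (4 − 3) − 0 = 1, and there is no ∂_3, so H_2 = Z.

As a check, the Euler characteristic is 4 − 6 + 4 = 2, which agrees with 1 − 0 + 1 = 2.
(K is a triangulation of the 2-sphere S^2.)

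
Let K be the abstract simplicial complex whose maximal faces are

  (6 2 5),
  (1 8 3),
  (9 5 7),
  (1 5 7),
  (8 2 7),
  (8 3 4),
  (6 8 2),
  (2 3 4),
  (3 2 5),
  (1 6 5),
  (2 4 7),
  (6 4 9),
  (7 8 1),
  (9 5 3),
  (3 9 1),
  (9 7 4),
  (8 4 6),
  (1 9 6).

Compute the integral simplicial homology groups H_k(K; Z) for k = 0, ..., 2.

Fix the vertex order 1 < 2 < 3 < 4 < 5 < 6 < 7 < 8 < 9 and write every simplex with vertices in increasing order. Then dim K = 2 and the simplices of K are:

  0-simplices (9): [1], [2], [3], [4], [5], [6], [7], [8], [9]
  1-simplices (27): (27 of them)
  2-simplices (18): [1,3,8], [1,3,9], [1,5,6], [1,5,7], [1,6,9], [1,7,8], [2,3,4], [2,3,5], [2,4,7], [2,5,6], [2,6,8], [2,7,8], [3,4,8], [3,5,9], [4,6,8], [4,6,9], [4,7,9], [5,7,9]

giving chain groups C_0 ≅ Z^9, C_1 ≅ Z^27, C_2 ≅ Z^18.

The boundary map ∂_1: C_1 → C_0 maps an edge to its endpoints' difference, ∂[p,q] = q − p. For instance
  ∂[5,7] = [7] − [5].
The resulting 9×27 matrix has rank 8, and its Smith normal form has invariant factors (1,1,1,1,1,1,1,1).

∂_2: C_2 → C_1 acts by ∂[p,q,r] = [q,r] − [p,r] + [p,q]. For instance
  ∂[2,6,8] = [6,8] − [2,8] + [2,6],
  ∂[1,5,6] = [5,6] − [1,6] + [1,5].
This gives a 27×18 integer matrix of rank 18; reducing to Smith normal form yields diagonal entries (1,1,1,1,1,1,1,1,1,1,1,1,1,1,1,1,1,2).

Computing H_k = (kernel of ∂_k) / (image of ∂_{k+1}):

  H_0: rank C_0 − rank ∂_1 = 9 − 8 = 1, and the invariant factors of ∂_1 are all 1, so H_0 ≅ Z.
  H_1: rank ker ∂_1 − rank ∂_2 = (27 − 8) − 18 = 1, and ∂_2 has invariant factor 2 > 1, so H_1 ≅ Z ⊕ Z/2Z.
  H_2: rank ker ∂_2 − rank ∂_3 = (18 − 18) − 0 = 0, and there is no ∂_3, so H_2 ≅ 0.

As a check, the Euler characteristic is 9 − 27 + 18 = 0, which agrees with 1 − 1 + 0 = 0.

H_0 = Z,  H_1 = Z ⊕ Z/2Z,  H_2 = 0.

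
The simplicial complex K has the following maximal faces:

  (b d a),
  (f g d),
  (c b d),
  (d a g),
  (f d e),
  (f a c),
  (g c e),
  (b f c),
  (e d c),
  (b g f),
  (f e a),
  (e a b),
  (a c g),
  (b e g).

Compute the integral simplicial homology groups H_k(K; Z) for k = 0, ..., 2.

H_0 = Z,  H_1 = Z^2,  H_2 = Z.

Order the vertices as a < b < c < d < e < f < g. Listing each simplex with vertices in this order, K has dimension 2 with simplices:

  0-simplices (7): a, b, c, d, e, f, g
  1-simplices (21): ab, ac, ad, ae, af, ag, bc, bd, be, bf, bg, cd, ce, cf, cg, de, df, dg, ef, eg, fg
  2-simplices (14): abd, abe, acf, acg, adg, aef, bcd, bcf, beg, bfg, cde, ceg, def, dfg

giving chain groups C_0 ≅ Z^7, C_1 ≅ Z^21, C_2 ≅ Z^14.

The boundary map ∂_1: C_1 → C_0 sends each edge [p,q] (with p < q) to q − p. For instance
  ∂cg = g − c.
This gives a 7×21 integer matrix of rank 6; reducing to Smith normal form yields diagonal entries (1,1,1,1,1,1).

Boundary ∂_2: C_2 → C_1 acts by ∂[p,q,r] = [q,r] − [p,r] + [p,q]. For instance
  ∂abe = be − ae + ab,
  ∂acf = cf − af + ac.
This gives a 21×14 integer matrix of rank 13; reducing to Smith normal form yields diagonal entries (1,1,1,1,1,1,1,1,1,1,1,1,1).

Computing H_k = (kernel of ∂_k) / (image of ∂_{k+1}):

  H_0: rank C_0 − rank ∂_1 = 7 − 6 = 1, and the invariant factors of ∂_1 are all 1, so H_0 ≅ Z.
  H_1: rank ker ∂_1 − rank ∂_2 = (21 − 6) − 13 = 2, and the invariant factors of ∂_2 are all 1, so H_1 ≅ Z^2.
  H_2: rank ker ∂_2 − rank ∂_3 = (14 − 13) − 0 = 1, and there is no ∂_3, so H_2 ≅ Z.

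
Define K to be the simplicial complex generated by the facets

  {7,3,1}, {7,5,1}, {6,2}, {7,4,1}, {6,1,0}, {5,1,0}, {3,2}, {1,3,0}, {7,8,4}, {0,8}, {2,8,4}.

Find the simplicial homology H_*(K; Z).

Take the total order 0 < 1 < 2 < 3 < 4 < 5 < 6 < 7 < 8 on the vertex set. Then K (dimension 2) consists of the simplices:

  0-simplices (9): [0], [1], [2], [3], [4], [5], [6], [7], [8]
  1-simplices (19): [0,1], [0,3], [0,5], [0,6], [0,8], [1,3], [1,4], [1,5], [1,6], [1,7], [2,3], [2,4], [2,6], [2,8], [3,7], [4,7], [4,8], [5,7], [7,8]
  2-simplices (8): [0,1,3], [0,1,5], [0,1,6], [1,3,7], [1,4,7], [1,5,7], [2,4,8], [4,7,8]

Hence C_0 ≅ Z^9, C_1 ≅ Z^19, C_2 ≅ Z^8.

The boundary map ∂_1: C_1 → C_0 sends each edge [p,q] (with p < q) to q − p.
As a 9×19 matrix over Z this has rank 8, with invariant factors (1,1,1,1,1,1,1,1).

The boundary map ∂_2: C_2 → C_1 sends each 2-simplex [p,q,r] to [q,r] − [p,r] + [p,q]. For instance
  ∂[1,4,7] = [4,7] − [1,7] + [1,4],
  ∂[0,1,5] = [1,5] − [0,5] + [0,1].
This gives a 19×8 integer matrix of rank 8; reducing to Smith normal form yields diagonal entries (1,1,1,1,1,1,1,1).

Computing H_k = (kernel of ∂_k) / (image of ∂_{k+1}):

  H_0: rank C_0 − rank ∂_1 = 9 − 8 = 1, and the invariant factors of ∂_1 are all 1, so H_0 ≅ Z.
  H_1: rank ker ∂_1 − rank ∂_2 = (19 − 8) − 8 = 3, and the invariant factors of ∂_2 are all 1, so H_1 ≅ Z^3.
  H_2: rank ker ∂_2 − rank ∂_3 = (8 − 8) − 0 = 0, and there is no ∂_3, so H_2 ≅ 0.

H_0 ≅ Z,  H_1 ≅ Z^3,  H_2 = 0.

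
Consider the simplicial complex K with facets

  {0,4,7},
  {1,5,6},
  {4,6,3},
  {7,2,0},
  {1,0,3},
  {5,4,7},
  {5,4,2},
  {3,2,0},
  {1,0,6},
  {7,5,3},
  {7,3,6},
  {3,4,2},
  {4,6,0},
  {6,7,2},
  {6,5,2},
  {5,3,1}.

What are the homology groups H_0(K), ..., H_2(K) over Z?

We work with the vertex ordering 0 < 1 < 2 < 3 < 4 < 5 < 6 < 7. The simplices of K, each written with vertices in increasing order, are:

  0-simplices (8): [0], [1], [2], [3], [4], [5], [6], [7]
  1-simplices (24): (24 of them)
  2-simplices (16): [0,1,3], [0,1,6], [0,2,3], [0,2,7], [0,4,6], [0,4,7], [1,3,5], [1,5,6], [2,3,4], [2,4,5], [2,5,6], [2,6,7], [3,4,6], [3,5,7], [3,6,7], [4,5,7]

Hence C_0 ≅ Z^8, C_1 ≅ Z^24, C_2 ≅ Z^16.

The boundary map ∂_1: C_1 → C_0 sends each edge [p,q] (with p < q) to q − p. For instance
  ∂[2,3] = [3] − [2].
The resulting 8×24 matrix has rank 7, and its Smith normal form has invariant factors (1,1,1,1,1,1,1).

∂_2: C_2 → C_1 acts by ∂[p,q,r] = [q,r] − [p,r] + [p,q]. For instance
  ∂[1,3,5] = [3,5] − [1,5] + [1,3],
  ∂[3,5,7] = [5,7] − [3,7] + [3,5].
As a 24×16 matrix over Z this has rank 15, with invariant factors (1,1,1,1,1,1,1,1,1,1,1,1,1,1,1).

Computing H_k = (kernel of ∂_k) / (image of ∂_{k+1}):

  H_0: rank C_0 − rank ∂_1 = 8 − 7 = 1, and the invariant factors of ∂_1 are all 1, so H_0 ≅ Z.
  H_1: rank ker ∂_1 − rank ∂_2 = (24 − 7) − 15 = 2, and the invariant factors of ∂_2 are all 1, so H_1 ≅ Z^2.
  H_2: rank ker ∂_2 − rank ∂_3 = (16 − 15) − 0 = 1, and there is no ∂_3, so H_2 ≅ Z.

(K is a triangulation of the torus T^2.)

H_0 = Z,  H_1 = Z^2,  H_2 = Z.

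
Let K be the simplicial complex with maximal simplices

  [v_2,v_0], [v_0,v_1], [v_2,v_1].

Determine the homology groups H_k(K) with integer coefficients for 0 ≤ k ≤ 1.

Order the vertices as v_0 < v_1 < v_2. Listing each simplex with vertices in this order, K has dimension 1 with simplices:

  0-simplices (3): [v_0], [v_1], [v_2]
  1-simplices (3): [v_0,v_1], [v_0,v_2], [v_1,v_2]

giving chain groups C_0 ≅ Z^3, C_1 ≅ Z^3.

The boundary map ∂_1: C_1 → C_0 is given by ∂[p,q] = [q] − [p]. For instance
  ∂[v_1,v_2] = [v_2] − [v_1].
This gives a 3×3 integer matrix of rank 2; reducing to Smith normal form yields diagonal entries (1,1).

Now H_k = ker ∂_k / im ∂_{k+1}, so:

  H_0: rank C_0 − rank ∂_1 = 3 − 2 = 1, and the invariant factors of ∂_1 are all 1, so H_0 = Z.
  H_1: rank ker ∂_1 − rank ∂_2 = (3 − 2) − 0 = 1, and there is no ∂_2, so H_1 = Z.

As a check, the Euler characteristic is 3 − 3 = 0, which agrees with 1 − 1 = 0.

H_0 = Z,  H_1 = Z.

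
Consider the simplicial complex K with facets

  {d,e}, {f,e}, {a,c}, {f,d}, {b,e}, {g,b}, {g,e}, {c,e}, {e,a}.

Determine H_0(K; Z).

H_0 ≅ Z.

We work with the vertex ordering a < b < c < d < e < f < g. The simplices of K, each written with vertices in increasing order, are:

  0-simplices (7): a, b, c, d, e, f, g
  1-simplices (9): ac, ae, be, bg, ce, de, df, ef, eg

giving chain groups C_0 ≅ Z^7, C_1 ≅ Z^9.

∂_1: C_1 → C_0 sends each edge [p,q] (with p < q) to q − p.
As a 7×9 matrix over Z this has rank 6, with invariant factors (1,1,1,1,1,1).

Computing H_k = (kernel of ∂_k) / (image of ∂_{k+1}):

  H_0: rank C_0 − rank ∂_1 = 7 − 6 = 1, and the invariant factors of ∂_1 are all 1, so H_0 ≅ Z.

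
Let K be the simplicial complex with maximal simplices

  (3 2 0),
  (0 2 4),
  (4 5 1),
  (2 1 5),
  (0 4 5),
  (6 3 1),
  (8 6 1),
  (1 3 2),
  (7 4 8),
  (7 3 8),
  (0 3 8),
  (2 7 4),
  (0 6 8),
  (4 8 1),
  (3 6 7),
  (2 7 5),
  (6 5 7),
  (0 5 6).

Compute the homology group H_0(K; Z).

Order the vertices as 0 < 1 < 2 < 3 < 4 < 5 < 6 < 7 < 8. Listing each simplex with vertices in this order, K has dimension 2 with simplices:

  0-simplices (9): [0], [1], [2], [3], [4], [5], [6], [7], [8]
  1-simplices (27): (27 of them)
  2-simplices (18): [0,2,3], [0,2,4], [0,3,8], [0,4,5], [0,5,6], [0,6,8], [1,2,3], [1,2,5], [1,3,6], [1,4,5], [1,4,8], [1,6,8], [2,4,7], [2,5,7], [3,6,7], [3,7,8], [4,7,8], [5,6,7]

giving chain groups C_0 ≅ Z^9, C_1 ≅ Z^27, C_2 ≅ Z^18.

The boundary map ∂_1: C_1 → C_0 is given by ∂[p,q] = [q] − [p]. For instance
  ∂[7,8] = [8] − [7].
As a 9×27 matrix over Z this has rank 8, with invariant factors (1,1,1,1,1,1,1,1).

Boundary ∂_2: C_2 → C_1 acts by ∂[p,q,r] = [q,r] − [p,r] + [p,q]. For instance
  ∂[1,4,8] = [4,8] − [1,8] + [1,4],
  ∂[0,2,3] = [2,3] − [0,3] + [0,2].
The resulting 27×18 matrix has rank 18, and its Smith normal form has invariant factors (1,1,1,1,1,1,1,1,1,1,1,1,1,1,1,1,1,2).

From H_k ≅ ker(∂_k) / im(∂_{k+1}) we obtain:

  H_0: rank C_0 − rank ∂_1 = 9 − 8 = 1, and the invariant factors of ∂_1 are all 1, so H_0 = Z.

(K is a triangulation of the Klein bottle.)

H_0 ≅ Z.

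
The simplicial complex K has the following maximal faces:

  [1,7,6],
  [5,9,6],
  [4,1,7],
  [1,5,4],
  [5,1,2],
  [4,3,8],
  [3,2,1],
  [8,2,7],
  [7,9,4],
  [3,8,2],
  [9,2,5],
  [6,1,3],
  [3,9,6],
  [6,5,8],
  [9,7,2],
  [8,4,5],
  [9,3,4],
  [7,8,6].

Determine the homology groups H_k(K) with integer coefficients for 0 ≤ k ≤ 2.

Fix the vertex order 1 < 2 < 3 < 4 < 5 < 6 < 7 < 8 < 9 and write every simplex with vertices in increasing order. Then dim K = 2 and the simplices of K are:

  0-simplices (9): [1], [2], [3], [4], [5], [6], [7], [8], [9]
  1-simplices (27): (27 of them)
  2-simplices (18): [1,2,3], [1,2,5], [1,3,6], [1,4,5], [1,4,7], [1,6,7], [2,3,8], [2,5,9], [2,7,8], [2,7,9], [3,4,8], [3,4,9], [3,6,9], [4,5,8], [4,7,9], [5,6,8], [5,6,9], [6,7,8]

Hence C_0 ≅ Z^9, C_1 ≅ Z^27, C_2 ≅ Z^18.

∂_1: C_1 → C_0 is given by ∂[p,q] = [q] − [p]. For instance
  ∂[1,4] = [4] − [1].
The resulting 9×27 matrix has rank 8, and its Smith normal form has invariant factors (1,1,1,1,1,1,1,1).

The boundary map ∂_2: C_2 → C_1 maps a triangle to the signed sum of its edges. For instance
  ∂[2,7,9] = [7,9] − [2,9] + [2,7],
  ∂[1,2,5] = [2,5] − [1,5] + [1,2].
The 27×18 boundary matrix has rank 17 and Smith normal form diag(1,1,1,1,1,1,1,1,1,1,1,1,1,1,1,1,1).

From H_k ≅ ker(∂_k) / im(∂_{k+1}) we obtain:

  H_0: rank C_0 − rank ∂_1 = 9 − 8 = 1, and the invariant factors of ∂_1 are all 1, so H_0 = Z.
  H_1: rank ker ∂_1 − rank ∂_2 = (27 − 8) − 17 = 2, and the invariant factors of ∂_2 are all 1, so H_1 = Z^2.
  H_2: rank ker ∂_2 − rank ∂_3 = (18 − 17) − 0 = 1, and there is no ∂_3, so H_2 = Z.

(K is a triangulation of the torus T^2.)

H_0 ≅ Z,  H_1 ≅ Z^2,  H_2 ≅ Z.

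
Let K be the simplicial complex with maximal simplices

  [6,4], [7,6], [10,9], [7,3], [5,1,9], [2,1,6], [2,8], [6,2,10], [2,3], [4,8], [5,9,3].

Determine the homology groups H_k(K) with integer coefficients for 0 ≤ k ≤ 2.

Order the vertices as 1 < 2 < 3 < 4 < 5 < 6 < 7 < 8 < 9 < 10. Listing each simplex with vertices in this order, K has dimension 2 with simplices:

  0-simplices (10): [1], [2], [3], [4], [5], [6], [7], [8], [9], [10]
  1-simplices (17): [1,2], [1,5], [1,6], [1,9], [2,3], [2,6], [2,8], [2,10], [3,5], [3,7], [3,9], [4,6], [4,8], [5,9], [6,7], [6,10], [9,10]
  2-simplices (4): [1,2,6], [1,5,9], [2,6,10], [3,5,9]

Hence C_0 ≅ Z^10, C_1 ≅ Z^17, C_2 ≅ Z^4.

Boundary ∂_1: C_1 → C_0 sends each edge [p,q] (with p < q) to q − p. For instance
  ∂[1,9] = [9] − [1].
As a 10×17 matrix over Z this has rank 9, with invariant factors (1,1,1,1,1,1,1,1,1).

∂_2: C_2 → C_1 maps a triangle to the signed sum of its edges. For instance
  ∂[1,2,6] = [2,6] − [1,6] + [1,2],
  ∂[1,5,9] = [5,9] − [1,9] + [1,5].
This gives a 17×4 integer matrix of rank 4; reducing to Smith normal form yields diagonal entries (1,1,1,1).

Now H_k = ker ∂_k / im ∂_{k+1}, so:

  H_0: rank C_0 − rank ∂_1 = 10 − 9 = 1, and the invariant factors of ∂_1 are all 1, so H_0 = Z.
  H_1: rank ker ∂_1 − rank ∂_2 = (17 − 9) − 4 = 4, and the invariant factors of ∂_2 are all 1, so H_1 = Z^4.
  H_2: rank ker ∂_2 − rank ∂_3 = (4 − 4) − 0 = 0, and there is no ∂_3, so H_2 = 0.

H_0 = Z,  H_1 = Z^4,  H_2 = 0.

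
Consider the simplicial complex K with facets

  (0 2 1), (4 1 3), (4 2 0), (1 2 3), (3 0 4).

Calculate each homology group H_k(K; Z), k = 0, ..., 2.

H_0 ≅ Z,  H_1 ≅ Z,  H_2 = 0.

Take the total order 0 < 1 < 2 < 3 < 4 on the vertex set. Then K (dimension 2) consists of the simplices:

  0-simplices (5): [0], [1], [2], [3], [4]
  1-simplices (10): [0,1], [0,2], [0,3], [0,4], [1,2], [1,3], [1,4], [2,3], [2,4], [3,4]
  2-simplices (5): [0,1,2], [0,2,4], [0,3,4], [1,2,3], [1,3,4]

Hence C_0 ≅ Z^5, C_1 ≅ Z^10, C_2 ≅ Z^5.

∂_1: C_1 → C_0 is given by ∂[p,q] = [q] − [p]. For instance
  ∂[0,2] = [2] − [0].
The resulting 5×10 matrix has rank 4, and its Smith normal form has invariant factors (1,1,1,1).

∂_2: C_2 → C_1 sends each 2-simplex [p,q,r] to [q,r] − [p,r] + [p,q]. For instance
  ∂[0,1,2] = [1,2] − [0,2] + [0,1],
  ∂[1,3,4] = [3,4] − [1,4] + [1,3].
The 10×5 boundary matrix has rank 5 and Smith normal form diag(1,1,1,1,1).

From H_k ≅ ker(∂_k) / im(∂_{k+1}) we obtain:

  H_0: rank C_0 − rank ∂_1 = 5 − 4 = 1, and the invariant factors of ∂_1 are all 1, so H_0 = Z.
  H_1: rank ker ∂_1 − rank ∂_2 = (10 − 4) − 5 = 1, and the invariant factors of ∂_2 are all 1, so H_1 = Z.
  H_2: rank ker ∂_2 − rank ∂_3 = (5 − 5) − 0 = 0, and there is no ∂_3, so H_2 = 0.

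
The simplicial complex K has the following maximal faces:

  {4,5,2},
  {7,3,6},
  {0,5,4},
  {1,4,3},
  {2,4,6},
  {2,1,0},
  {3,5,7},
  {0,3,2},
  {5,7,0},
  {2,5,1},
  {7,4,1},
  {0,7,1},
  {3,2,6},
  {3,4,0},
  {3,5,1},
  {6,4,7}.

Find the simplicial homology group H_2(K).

Order the vertices as 0 < 1 < 2 < 3 < 4 < 5 < 6 < 7. Listing each simplex with vertices in this order, K has dimension 2 with simplices:

  0-simplices (8): [0], [1], [2], [3], [4], [5], [6], [7]
  1-simplices (24): (24 of them)
  2-simplices (16): [0,1,2], [0,1,7], [0,2,3], [0,3,4], [0,4,5], [0,5,7], [1,2,5], [1,3,4], [1,3,5], [1,4,7], [2,3,6], [2,4,5], [2,4,6], [3,5,7], [3,6,7], [4,6,7]

so the chain groups are C_0 ≅ Z^8, C_1 ≅ Z^24, C_2 ≅ Z^16.

∂_1: C_1 → C_0 maps an edge to its endpoints' difference, ∂[p,q] = q − p. For instance
  ∂[4,6] = [6] − [4].
The resulting 8×24 matrix has rank 7, and its Smith normal form has invariant factors (1,1,1,1,1,1,1).

The boundary map ∂_2: C_2 → C_1 maps a triangle to the signed sum of its edges. For instance
  ∂[0,2,3] = [2,3] − [0,3] + [0,2],
  ∂[0,3,4] = [3,4] − [0,4] + [0,3].
As a 24×16 matrix over Z this has rank 15, with invariant factors (1,1,1,1,1,1,1,1,1,1,1,1,1,1,1).

From H_k ≅ ker(∂_k) / im(∂_{k+1}) we obtain:

  H_2: rank ker ∂_2 − rank ∂_3 = (16 − 15) − 0 = 1, and there is no ∂_3, so H_2 ≅ Z.

(K is a triangulation of the torus T^2.)

H_2 ≅ Z.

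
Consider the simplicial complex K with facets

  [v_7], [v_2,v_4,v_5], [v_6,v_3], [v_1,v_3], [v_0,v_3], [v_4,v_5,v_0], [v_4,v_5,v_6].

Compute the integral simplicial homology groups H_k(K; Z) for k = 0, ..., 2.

K has 8 vertices, 10 edges, 3 triangles.
rank ∂_0 = 0, rank ∂_1 = 6 ⇒ b_0 = 8 − 0 − 6 = 2; all invariant factors of ∂_1 are 1 so no torsion. So H_0 ≅ Z^2.
rank ∂_1 = 6, rank ∂_2 = 3 ⇒ b_1 = 10 − 6 − 3 = 1; all invariant factors of ∂_2 are 1 so no torsion. So H_1 ≅ Z.
rank ∂_2 = 3, rank ∂_3 = 0 ⇒ b_2 = 3 − 3 − 0 = 0. So H_2 ≅ 0.

H_0 = Z^2,  H_1 = Z,  H_2 = 0.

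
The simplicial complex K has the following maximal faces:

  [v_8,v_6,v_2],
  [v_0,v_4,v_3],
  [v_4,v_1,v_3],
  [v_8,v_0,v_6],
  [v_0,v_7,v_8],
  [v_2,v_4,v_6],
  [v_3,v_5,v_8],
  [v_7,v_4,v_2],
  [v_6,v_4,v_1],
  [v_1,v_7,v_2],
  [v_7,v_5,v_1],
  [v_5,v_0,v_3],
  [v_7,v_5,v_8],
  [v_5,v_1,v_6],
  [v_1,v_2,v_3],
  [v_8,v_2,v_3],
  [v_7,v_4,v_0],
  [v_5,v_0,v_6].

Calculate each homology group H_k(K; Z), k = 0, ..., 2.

H_0 = Z,  H_1 = Z ⊕ Z_2,  H_2 = 0.

Take the total order v_0 < v_1 < v_2 < v_3 < v_4 < v_5 < v_6 < v_7 < v_8 on the vertex set. Then K (dimension 2) consists of the simplices:

  0-simplices (9): [v_0], [v_1], [v_2], [v_3], [v_4], [v_5], [v_6], [v_7], [v_8]
  1-simplices (27): (27 of them)
  2-simplices (18): (18 of them)

Hence C_0 ≅ Z^9, C_1 ≅ Z^27, C_2 ≅ Z^18.

The boundary map ∂_1: C_1 → C_0 sends each edge [p,q] (with p < q) to q − p. For instance
  ∂[v_4,v_7] = [v_7] − [v_4].
The resulting 9×27 matrix has rank 8, and its Smith normal form has invariant factors (1,1,1,1,1,1,1,1).

Boundary ∂_2: C_2 → C_1 acts by ∂[p,q,r] = [q,r] − [p,r] + [p,q]. For instance
  ∂[v_1,v_3,v_4] = [v_3,v_4] − [v_1,v_4] + [v_1,v_3],
  ∂[v_2,v_4,v_7] = [v_4,v_7] − [v_2,v_7] + [v_2,v_4].
As a 27×18 matrix over Z this has rank 18, with invariant factors (1,1,1,1,1,1,1,1,1,1,1,1,1,1,1,1,1,2).

Reading off H_k = ker ∂_k / im ∂_{k+1}:

  H_0: rank C_0 − rank ∂_1 = 9 − 8 = 1, and the invariant factors of ∂_1 are all 1, so H_0 ≅ Z.
  H_1: rank ker ∂_1 − rank ∂_2 = (27 − 8) − 18 = 1, and ∂_2 has invariant factor 2 > 1, so H_1 ≅ Z ⊕ Z_2.
  H_2: rank ker ∂_2 − rank ∂_3 = (18 − 18) − 0 = 0, and there is no ∂_3, so H_2 ≅ 0.

As a check, the Euler characteristic is 9 − 27 + 18 = 0, which agrees with 1 − 1 + 0 = 0.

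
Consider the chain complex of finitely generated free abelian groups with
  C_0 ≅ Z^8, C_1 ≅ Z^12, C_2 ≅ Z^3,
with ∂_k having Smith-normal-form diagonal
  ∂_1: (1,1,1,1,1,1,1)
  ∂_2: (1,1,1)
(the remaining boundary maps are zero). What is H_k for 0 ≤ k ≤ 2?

H_0 ≅ Z,  H_1 ≅ Z^2,  H_2 = 0.

H_0: b_0 = 8 − 0 − 7 = 1; torsion from ∂_1 factors > 1: none. So H_0 ≅ Z.
H_1: b_1 = 12 − 7 − 3 = 2; torsion from ∂_2 factors > 1: none. So H_1 ≅ Z^2.
H_2: b_2 = 3 − 3 − 0 = 0; torsion from ∂_3 factors > 1: none. So H_2 ≅ 0.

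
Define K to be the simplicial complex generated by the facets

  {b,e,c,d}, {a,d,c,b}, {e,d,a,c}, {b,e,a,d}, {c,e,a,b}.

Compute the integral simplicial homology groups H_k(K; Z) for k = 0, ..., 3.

H_0 ≅ Z,  H_1 = 0,  H_2 = 0,  H_3 ≅ Z.

We work with the vertex ordering a < b < c < d < e. The simplices of K, each written with vertices in increasing order, are:

  0-simplices (5): a, b, c, d, e
  1-simplices (10): ab, ac, ad, ae, bc, bd, be, cd, ce, de
  2-simplices (10): abc, abd, abe, acd, ace, ade, bcd, bce, bde, cde
  3-simplices (5): abcd, abce, abde, acde, bcde

so the chain groups are C_0 ≅ Z^5, C_1 ≅ Z^10, C_2 ≅ Z^10, C_3 ≅ Z^5.

The boundary map ∂_1: C_1 → C_0 maps an edge to its endpoints' difference, ∂[p,q] = q − p.
The resulting 5×10 matrix has rank 4, and its Smith normal form has invariant factors (1,1,1,1).

The boundary map ∂_2: C_2 → C_1 acts by ∂[p,q,r] = [q,r] − [p,r] + [p,q]. For instance
  ∂acd = cd − ad + ac,
  ∂cde = de − ce + cd.
As a 10×10 matrix over Z this has rank 6, with invariant factors (1,1,1,1,1,1).

Boundary ∂_3: C_3 → C_2 sends each 3-simplex σ to the alternating sum Σ_i (−1)^i (σ with its i-th vertex removed). For instance
  ∂acde = cde − ade + ace − acd,
  ∂abde = bde − ade + abe − abd.
As a 10×5 matrix over Z this has rank 4, with invariant factors (1,1,1,1).

From H_k ≅ ker(∂_k) / im(∂_{k+1}) we obtain:

  H_0: rank C_0 − rank ∂_1 = 5 − 4 = 1, and the invariant factors of ∂_1 are all 1, so H_0 = Z.
  H_1: rank ker ∂_1 − rank ∂_2 = (10 − 4) − 6 = 0, and the invariant factors of ∂_2 are all 1, so H_1 = 0.
  H_2: rank ker ∂_2 − rank ∂_3 = (10 − 6) − 4 = 0, and the invariant factors of ∂_3 are all 1, so H_2 = 0.
  H_3: rank ker ∂_3 − rank ∂_4 = (5 − 4) − 0 = 1, and there is no ∂_4, so H_3 = Z.

As a check, the Euler characteristic is 5 − 10 + 10 − 5 = 0, which agrees with 1 − 0 + 0 − 1 = 0.
(K is a triangulation of the 3-sphere S^3.)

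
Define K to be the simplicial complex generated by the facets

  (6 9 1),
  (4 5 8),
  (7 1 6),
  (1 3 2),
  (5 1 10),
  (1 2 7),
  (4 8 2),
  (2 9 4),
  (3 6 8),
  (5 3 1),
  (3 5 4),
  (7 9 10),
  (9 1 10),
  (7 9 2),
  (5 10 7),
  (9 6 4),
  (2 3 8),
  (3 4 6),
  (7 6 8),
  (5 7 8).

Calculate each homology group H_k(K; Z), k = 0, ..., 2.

H_0 ≅ Z,  H_1 ≅ Z ⊕ Z/2Z,  H_2 = 0.

We work with the vertex ordering 1 < 2 < 3 < 4 < 5 < 6 < 7 < 8 < 9 < 10. The simplices of K, each written with vertices in increasing order, are:

  0-simplices (10): [1], [2], [3], [4], [5], [6], [7], [8], [9], [10]
  1-simplices (30): (30 of them)
  2-simplices (20): (20 of them)

so the chain groups are C_0 ≅ Z^10, C_1 ≅ Z^30, C_2 ≅ Z^20.

The boundary map ∂_1: C_1 → C_0 maps an edge to its endpoints' difference, ∂[p,q] = q − p. For instance
  ∂[3,8] = [8] − [3].
This gives a 10×30 integer matrix of rank 9; reducing to Smith normal form yields diagonal entries (1,1,1,1,1,1,1,1,1).

Boundary ∂_2: C_2 → C_1 acts by ∂[p,q,r] = [q,r] − [p,r] + [p,q]. For instance
  ∂[5,7,8] = [7,8] − [5,8] + [5,7],
  ∂[4,6,9] = [6,9] − [4,9] + [4,6].
This gives a 30×20 integer matrix of rank 20; reducing to Smith normal form yields diagonal entries (1,1,1,1,1,1,1,1,1,1,1,1,1,1,1,1,1,1,1,2).

Reading off H_k = ker ∂_k / im ∂_{k+1}:

  H_0: rank C_0 − rank ∂_1 = 10 − 9 = 1, and the invariant factors of ∂_1 are all 1, so H_0 ≅ Z.
  H_1: rank ker ∂_1 − rank ∂_2 = (30 − 9) − 20 = 1, and ∂_2 has invariant factor 2 > 1, so H_1 ≅ Z ⊕ Z/2Z.
  H_2: rank ker ∂_2 − rank ∂_3 = (20 − 20) − 0 = 0, and there is no ∂_3, so H_2 ≅ 0.

As a check, the Euler characteristic is 10 − 30 + 20 = 0, which agrees with 1 − 1 + 0 = 0.
(K is a triangulation of the Klein bottle.)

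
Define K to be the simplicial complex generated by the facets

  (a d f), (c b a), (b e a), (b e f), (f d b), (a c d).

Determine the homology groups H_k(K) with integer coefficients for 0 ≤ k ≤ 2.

Order the vertices as a < b < c < d < e < f. Listing each simplex with vertices in this order, K has dimension 2 with simplices:

  0-simplices (6): a, b, c, d, e, f
  1-simplices (12): ab, ac, ad, ae, af, bc, bd, be, bf, cd, df, ef
  2-simplices (6): abc, abe, acd, adf, bdf, bef

giving chain groups C_0 ≅ Z^6, C_1 ≅ Z^12, C_2 ≅ Z^6.

The boundary map ∂_1: C_1 → C_0 is given by ∂[p,q] = [q] − [p]. For instance
  ∂ef = f − e.
The 6×12 boundary matrix has rank 5 and Smith normal form diag(1,1,1,1,1).

∂_2: C_2 → C_1 sends each 2-simplex [p,q,r] to [q,r] − [p,r] + [p,q]. For instance
  ∂bef = ef − bf + be,
  ∂acd = cd − ad + ac.
The resulting 12×6 matrix has rank 6, and its Smith normal form has invariant factors (1,1,1,1,1,1).

From H_k ≅ ker(∂_k) / im(∂_{k+1}) we obtain:

  H_0: rank C_0 − rank ∂_1 = 6 − 5 = 1, and the invariant factors of ∂_1 are all 1, so H_0 = Z.
  H_1: rank ker ∂_1 − rank ∂_2 = (12 − 5) − 6 = 1, and the invariant factors of ∂_2 are all 1, so H_1 = Z.
  H_2: rank ker ∂_2 − rank ∂_3 = (6 − 6) − 0 = 0, and there is no ∂_3, so H_2 = 0.

(K is a triangulation of the cylinder S^1 x I.)

H_0 = Z,  H_1 = Z,  H_2 = 0.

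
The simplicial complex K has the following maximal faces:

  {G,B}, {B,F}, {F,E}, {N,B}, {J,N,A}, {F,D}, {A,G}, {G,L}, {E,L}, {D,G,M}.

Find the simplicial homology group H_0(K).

We work with the vertex ordering A < B < D < E < F < G < J < L < M < N. The simplices of K, each written with vertices in increasing order, are:

  0-simplices (10): A, B, D, E, F, G, J, L, M, N
  1-simplices (14): AG, AJ, AN, BF, BG, BN, DF, DG, DM, EF, EL, GL, GM, JN
  2-simplices (2): AJN, DGM

so the chain groups are C_0 ≅ Z^10, C_1 ≅ Z^14, C_2 ≅ Z^2.

Boundary ∂_1: C_1 → C_0 sends each edge [p,q] (with p < q) to q − p. For instance
  ∂BG = G − B.
The 10×14 boundary matrix has rank 9 and Smith normal form diag(1,1,1,1,1,1,1,1,1).

The boundary map ∂_2: C_2 → C_1 acts by ∂[p,q,r] = [q,r] − [p,r] + [p,q]. For instance
  ∂DGM = GM − DM + DG,
  ∂AJN = JN − AN + AJ.
As a 14×2 matrix over Z this has rank 2, with invariant factors (1,1).

Now H_k = ker ∂_k / im ∂_{k+1}, so:

  H_0: rank C_0 − rank ∂_1 = 10 − 9 = 1, and the invariant factors of ∂_1 are all 1, so H_0 = Z.

H_0 = Z.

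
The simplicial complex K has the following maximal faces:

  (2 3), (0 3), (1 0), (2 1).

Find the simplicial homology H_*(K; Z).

Fix the vertex order 0 < 1 < 2 < 3 and write every simplex with vertices in increasing order. Then dim K = 1 and the simplices of K are:

  0-simplices (4): [0], [1], [2], [3]
  1-simplices (4): [0,1], [0,3], [1,2], [2,3]

so the chain groups are C_0 ≅ Z^4, C_1 ≅ Z^4.

∂_1: C_1 → C_0 maps an edge to its endpoints' difference, ∂[p,q] = q − p. For instance
  ∂[0,3] = [3] − [0].
As a 4×4 matrix over Z this has rank 3, with invariant factors (1,1,1).

Now H_k = ker ∂_k / im ∂_{k+1}, so:

  H_0: rank C_0 − rank ∂_1 = 4 − 3 = 1, and the invariant factors of ∂_1 are all 1, so H_0 = Z.
  H_1: rank ker ∂_1 − rank ∂_2 = (4 − 3) − 0 = 1, and there is no ∂_2, so H_1 = Z.

(K is a triangulation of the circle S^1.)

H_0 ≅ Z,  H_1 ≅ Z.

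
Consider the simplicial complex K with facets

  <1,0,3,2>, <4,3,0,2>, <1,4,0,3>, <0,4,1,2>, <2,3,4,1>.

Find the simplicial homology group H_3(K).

H_3 = Z.

Order the vertices as 0 < 1 < 2 < 3 < 4. Listing each simplex with vertices in this order, K has dimension 3 with simplices:

  0-simplices (5): [0], [1], [2], [3], [4]
  1-simplices (10): [0,1], [0,2], [0,3], [0,4], [1,2], [1,3], [1,4], [2,3], [2,4], [3,4]
  2-simplices (10): [0,1,2], [0,1,3], [0,1,4], [0,2,3], [0,2,4], [0,3,4], [1,2,3], [1,2,4], [1,3,4], [2,3,4]
  3-simplices (5): [0,1,2,3], [0,1,2,4], [0,1,3,4], [0,2,3,4], [1,2,3,4]

Hence C_0 ≅ Z^5, C_1 ≅ Z^10, C_2 ≅ Z^10, C_3 ≅ Z^5.

Boundary ∂_1: C_1 → C_0 is given by ∂[p,q] = [q] − [p]. For instance
  ∂[3,4] = [4] − [3].
As a 5×10 matrix over Z this has rank 4, with invariant factors (1,1,1,1).

∂_2: C_2 → C_1 sends each 2-simplex [p,q,r] to [q,r] − [p,r] + [p,q]. For instance
  ∂[0,1,3] = [1,3] − [0,3] + [0,1],
  ∂[0,3,4] = [3,4] − [0,4] + [0,3].
The 10×10 boundary matrix has rank 6 and Smith normal form diag(1,1,1,1,1,1).

Boundary ∂_3: C_3 → C_2 sends each 3-simplex σ to the alternating sum Σ_i (−1)^i (σ with its i-th vertex removed). For instance
  ∂[0,1,2,4] = [1,2,4] − [0,2,4] + [0,1,4] − [0,1,2],
  ∂[0,1,3,4] = [1,3,4] − [0,3,4] + [0,1,4] − [0,1,3].
This gives a 10×5 integer matrix of rank 4; reducing to Smith normal form yields diagonal entries (1,1,1,1).

Now H_k = ker ∂_k / im ∂_{k+1}, so:

  H_3: rank ker ∂_3 − rank ∂_4 = (5 − 4) − 0 = 1, and there is no ∂_4, so H_3 = Z.

(K is a triangulation of the 3-sphere S^3.)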